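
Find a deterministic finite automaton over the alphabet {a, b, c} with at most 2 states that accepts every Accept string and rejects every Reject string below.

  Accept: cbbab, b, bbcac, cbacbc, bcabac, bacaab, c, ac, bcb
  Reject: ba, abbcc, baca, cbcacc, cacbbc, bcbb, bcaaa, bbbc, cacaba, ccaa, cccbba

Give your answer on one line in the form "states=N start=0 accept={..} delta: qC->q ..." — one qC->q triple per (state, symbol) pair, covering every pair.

Fold the examples into a partial DFA from state 0: repeatedly fix the first undefined (state, symbol) met by the shortest-then-alphabetical prefix, trying targets in increasing order and rejecting any under which an Accept and a Reject string meet in one state with the same remainder; add a state when all current targets are rejected. Accepting states are where Accept strings end.
a: 0a undefined. 0a->0: ok.
b: 0b undefined. 0b->0: no, b/ba meet in 0. Open state 1: 0b->1.
c: 0c undefined. 0c->0: no, c/ccaa meet in 0. 0c->1: ok.
ba: 1a undefined. 1a->0: ok.
bb: 1b undefined. 1b->0: ok.
bc: 1c undefined. 1c->0: ok.
All examples now run through 2 states with every (state, symbol) defined. Accept strings end in {1}, Reject strings end in {0}; accept={1}.

states=2 start=0 accept={1} delta: 0a->0 0b->1 0c->1 1a->0 1b->0 1c->0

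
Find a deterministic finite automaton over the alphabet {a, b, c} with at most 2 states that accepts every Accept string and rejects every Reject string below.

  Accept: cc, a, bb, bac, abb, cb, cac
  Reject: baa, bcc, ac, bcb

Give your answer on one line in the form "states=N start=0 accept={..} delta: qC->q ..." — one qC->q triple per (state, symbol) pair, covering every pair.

Grow the machine one transition at a time. Run the examples from 0; the earliest place one falls off (shortest prefix, ties alphabetical) gets sent to the lowest-numbered state that keeps every Accept/Reject pair distinguishable — a pair clashes when both reach the same state with identical unread suffix — and to a fresh state only if none does.
a: 0a undefined. 0a->0: ok.
b: 0b undefined. 0b->0: no, cc/bcc meet in 0 with "cc" left. Open state 1: 0b->1.
c: 0c undefined. 0c->0: no, cc/ac meet in 0. 0c->1: ok.
ba: 1a undefined. 1a->0: no, a/baa meet in 0. 1a->1: ok.
bb: 1b undefined. 1b->0: ok.
bc: 1c undefined. 1c->0: ok.
All examples now run through 2 states with every (state, symbol) defined. Accept strings end in {0}, Reject strings end in {1}; accept={0}.

states=2 start=0 accept={0} delta: 0a->0 0b->1 0c->1 1a->1 1b->0 1c->0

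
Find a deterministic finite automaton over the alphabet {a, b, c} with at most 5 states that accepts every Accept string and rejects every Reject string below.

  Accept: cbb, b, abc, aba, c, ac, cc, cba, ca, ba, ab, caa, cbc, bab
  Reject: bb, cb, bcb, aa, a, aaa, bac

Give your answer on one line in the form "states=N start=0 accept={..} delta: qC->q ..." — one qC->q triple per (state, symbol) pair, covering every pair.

Fold the examples into a partial DFA from state 0: repeatedly fix the first undefined (state, symbol) met by the shortest-then-alphabetical prefix, trying targets in increasing order and rejecting any under which an Accept and a Reject string meet in one state with the same remainder; add a state when all current targets are rejected. Accepting states are where Accept strings end.
a: 0a undefined. 0a->0: ok.
b: 0b undefined. 0b->0: no, b/bb meet in 0. Open state 1: 0b->1.
c: 0c undefined. 0c->0: no, cbb/bb meet in 1 with "b" left. 0c->1: ok.
ba: 1a undefined. 1a->0: no, b/bac meet in 1. 1a->1: no, abc/bac meet in 1 with "c" left. Open state 2: 1a->2.
bb: 1b undefined. 1b->0: no, cba/bb meet in 0. 1b->1: no, cbb/bb meet in 1. 1b->2: no, aba/bb meet in 2. Open state 3: 1b->3.
bc: 1c undefined. 1c->0: no, b/bcb meet in 1. 1c->1: ok.
bab: 2b undefined. 2b->0: no, bab/aa meet in 0. 2b->1: ok.
bac: 2c undefined. 2c->0: ok.
caa: 2a undefined. 2a->0: no, caa/aa meet in 0. 2a->1: ok.
cba: 3a undefined. 3a->0: no, cba/aa meet in 0. 3a->1: ok.
cbb: 3b undefined. 3b->0: no, cbb/aa meet in 0. 3b->1: ok.
cbc: 3c undefined. 3c->0: no, cbc/aa meet in 0. 3c->1: ok.
All examples now run through 4 states with every (state, symbol) defined. Accept strings end in {1,2}, Reject strings end in {0,3}; accept={1,2}.

states=4 start=0 accept={1,2} delta: 0a->0 0b->1 0c->1 1a->2 1b->3 1c->1 2a->1 2b->1 2c->0 3a->1 3b->1 3c->1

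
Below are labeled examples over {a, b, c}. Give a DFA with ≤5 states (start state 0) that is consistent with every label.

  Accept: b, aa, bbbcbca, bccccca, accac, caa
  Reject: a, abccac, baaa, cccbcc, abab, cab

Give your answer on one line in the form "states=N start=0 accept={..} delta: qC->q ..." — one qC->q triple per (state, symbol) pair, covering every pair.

states=4 start=0 accept={0} delta: 0a->1 0b->0 0c->2 1a->0 1b->2 1c->0 2a->1 2b->2 2c->3 3a->0 3b->0 3c->3

State merging on the prefix tree: take the shortest (then alphabetical) example prefix whose next move is undefined and point that move at state 0, else 1, else 2, ...; a target is out if some Accept/Reject pair would then sit in one state with the same input left (inseparable). If every existing state is out, open a new one.
a: 0a undefined. 0a->0: no, aa/a meet in 0. Open state 1: 0a->1.
b: 0b undefined. 0b->0: ok.
c: 0c undefined. 0c->0: no, b/cccbcc meet in 0. 0c->1: no, caa/baaa meet in 1 with "aa" left. Open state 2: 0c->2.
aa: 1a undefined. 1a->0: ok.
ab: 1b undefined. 1b->0: no, b/abab meet in 0. 1b->1: no, b/abab meet in 0. 1b->2: ok.
ac: 1c undefined. 1c->0: ok.
ca: 2a undefined. 2a->0: no, b/abab meet in 0. 2a->1: ok.
cc: 2c undefined. 2c->0: no, b/abccac meet in 0. 2c->1: no, b/abccac meet in 0. 2c->2: no, b/abccac meet in 0. Open state 3: 2c->3.
ccc: 3c undefined. 3c->0: no, b/abccac meet in 0. 3c->1: no, bccccca/a meet in 1. 3c->2: no, b/abccac meet in 0. 3c->3: ok.
cccb: 3b undefined. 3b->0: ok.
abcca: 3a undefined. 3a->0: ok.
bbbcb: 2b undefined. 2b->0: no, bbbcbca/a meet in 1. 2b->1: no, bbbcbca/a meet in 1. 2b->2: ok.
All examples now run through 4 states with every (state, symbol) defined. Accept strings end in {0}, Reject strings end in {1,2,3}; accept={0}.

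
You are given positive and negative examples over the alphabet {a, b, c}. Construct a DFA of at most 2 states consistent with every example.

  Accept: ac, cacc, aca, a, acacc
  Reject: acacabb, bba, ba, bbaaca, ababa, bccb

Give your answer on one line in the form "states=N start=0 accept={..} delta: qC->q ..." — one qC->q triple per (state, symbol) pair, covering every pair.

states=2 start=0 accept={0} delta: 0a->0 0b->1 0c->0 1a->1 1b->1 1c->1

Fold the examples into a partial DFA from state 0: repeatedly fix the first undefined (state, symbol) met by the shortest-then-alphabetical prefix, trying targets in increasing order and rejecting any under which an Accept and a Reject string meet in one state with the same remainder; add a state when all current targets are rejected. Accepting states are where Accept strings end.
a: 0a undefined. 0a->0: ok.
b: 0b undefined. 0b->0: no, aca/bbaaca meet in 0 with "ca" left. Open state 1: 0b->1.
c: 0c undefined. 0c->0: ok.
ba: 1a undefined. 1a->0: no, ac/ba meet in 0. 1a->1: ok.
bb: 1b undefined. 1b->0: no, ac/acacabb meet in 0. 1b->1: ok.
bc: 1c undefined. 1c->0: no, ac/bbaaca meet in 0. 1c->1: ok.
All examples now run through 2 states with every (state, symbol) defined. Accept strings end in {0}, Reject strings end in {1}; accept={0}.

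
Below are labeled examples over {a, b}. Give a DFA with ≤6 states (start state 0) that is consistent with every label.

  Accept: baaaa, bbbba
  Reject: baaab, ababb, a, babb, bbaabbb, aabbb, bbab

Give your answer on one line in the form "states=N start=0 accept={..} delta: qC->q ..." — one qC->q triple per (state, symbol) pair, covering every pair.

states=3 start=0 accept={1} delta: 0a->0 0b->1 1a->1 1b->2 2a->1 2b->2

State merging on the prefix tree: take the shortest (then alphabetical) example prefix whose next move is undefined and point that move at state 0, else 1, else 2, ...; a target is out if some Accept/Reject pair would then sit in one state with the same input left (inseparable). If every existing state is out, open a new one.
a: 0a undefined. 0a->0: ok.
b: 0b undefined. 0b->0: no, baaaa/baaab meet in 0. Open state 1: 0b->1.
ba: 1a undefined. 1a->0: no, baaaa/a meet in 0. 1a->1: ok.
bb: 1b undefined. 1b->0: no, baaaa/ababb meet in 1. 1b->1: no, baaaa/baaab meet in 1. Open state 2: 1b->2.
bba: 2a undefined. 2a->0: no, baaaa/bbab meet in 1. 2a->1: ok.
bbb: 2b undefined. 2b->0: no, baaaa/bbaabbb meet in 1. 2b->1: no, baaaa/ababb meet in 1. 2b->2: ok.
All examples now run through 3 states with every (state, symbol) defined. Accept strings end in {1}, Reject strings end in {0,2}; accept={1}.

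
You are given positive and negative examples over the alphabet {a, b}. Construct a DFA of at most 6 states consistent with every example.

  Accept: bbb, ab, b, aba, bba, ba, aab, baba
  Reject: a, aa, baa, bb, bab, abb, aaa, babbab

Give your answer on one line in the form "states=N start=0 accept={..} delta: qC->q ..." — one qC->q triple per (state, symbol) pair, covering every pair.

Fold the examples into a partial DFA from state 0: repeatedly fix the first undefined (state, symbol) met by the shortest-then-alphabetical prefix, trying targets in increasing order and rejecting any under which an Accept and a Reject string meet in one state with the same remainder; add a state when all current targets are rejected. Accepting states are where Accept strings end.
a: 0a undefined. 0a->0: ok.
b: 0b undefined. 0b->0: no, bbb/a meet in 0. Open state 1: 0b->1.
ba: 1a undefined. 1a->0: no, ab/bab meet in 1. 1a->1: no, ab/baa meet in 1. Open state 2: 1a->2.
bb: 1b undefined. 1b->0: no, bba/a meet in 0. 1b->1: no, bbb/bb meet in 1. 1b->2: no, bbb/bab meet in 2 with "b" left. Open state 3: 1b->3.
baa: 2a undefined. 2a->0: ok.
bab: 2b undefined. 2b->0: no, baba/a meet in 0. 2b->1: no, ab/bab meet in 1. 2b->2: no, ab/babbab meet in 1. 2b->3: ok.
bba: 3a undefined. 3a->0: no, bba/a meet in 0. 3a->1: ok.
bbb: 3b undefined. 3b->0: no, bbb/a meet in 0. 3b->1: ok.
All examples now run through 4 states with every (state, symbol) defined. Accept strings end in {1,2}, Reject strings end in {0,3}; accept={1,2}.

states=4 start=0 accept={1,2} delta: 0a->0 0b->1 1a->2 1b->3 2a->0 2b->3 3a->1 3b->1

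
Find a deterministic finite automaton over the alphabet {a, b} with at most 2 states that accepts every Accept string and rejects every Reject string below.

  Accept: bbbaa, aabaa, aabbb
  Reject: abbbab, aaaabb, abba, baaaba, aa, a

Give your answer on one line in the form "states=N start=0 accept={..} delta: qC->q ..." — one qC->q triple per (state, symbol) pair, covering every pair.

Grow the machine one transition at a time. Run the examples from 0; the earliest place one falls off (shortest prefix, ties alphabetical) gets sent to the lowest-numbered state that keeps every Accept/Reject pair distinguishable — a pair clashes when both reach the same state with identical unread suffix — and to a fresh state only if none does.
a: 0a undefined. 0a->0: ok.
b: 0b undefined. 0b->0: no, bbbaa/abbbab meet in 0. Open state 1: 0b->1.
ba: 1a undefined. 1a->0: no, aabaa/baaaba meet in 0. 1a->1: ok.
bb: 1b undefined. 1b->0: ok.
All examples now run through 2 states with every (state, symbol) defined. Accept strings end in {1}, Reject strings end in {0}; accept={1}.

states=2 start=0 accept={1} delta: 0a->0 0b->1 1a->1 1b->0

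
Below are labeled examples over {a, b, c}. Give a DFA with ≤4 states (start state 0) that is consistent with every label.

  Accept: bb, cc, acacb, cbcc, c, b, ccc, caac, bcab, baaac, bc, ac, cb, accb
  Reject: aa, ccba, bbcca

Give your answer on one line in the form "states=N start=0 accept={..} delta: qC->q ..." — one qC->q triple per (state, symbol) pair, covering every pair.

Fold the examples into a partial DFA from state 0: repeatedly fix the first undefined (state, symbol) met by the shortest-then-alphabetical prefix, trying targets in increasing order and rejecting any under which an Accept and a Reject string meet in one state with the same remainder; add a state when all current targets are rejected. Accepting states are where Accept strings end.
a: 0a undefined. 0a->0: ok.
b: 0b undefined. 0b->0: no, bb/aa meet in 0. Open state 1: 0b->1.
c: 0c undefined. 0c->0: no, cc/aa meet in 0. 0c->1: ok.
ba: 1a undefined. 1a->0: ok.
bb: 1b undefined. 1b->0: no, bb/aa meet in 0. 1b->1: ok.
bc: 1c undefined. 1c->0: no, cc/aa meet in 0. 1c->1: ok.
All examples now run through 2 states with every (state, symbol) defined. Accept strings end in {1}, Reject strings end in {0}; accept={1}.

states=2 start=0 accept={1} delta: 0a->0 0b->1 0c->1 1a->0 1b->1 1c->1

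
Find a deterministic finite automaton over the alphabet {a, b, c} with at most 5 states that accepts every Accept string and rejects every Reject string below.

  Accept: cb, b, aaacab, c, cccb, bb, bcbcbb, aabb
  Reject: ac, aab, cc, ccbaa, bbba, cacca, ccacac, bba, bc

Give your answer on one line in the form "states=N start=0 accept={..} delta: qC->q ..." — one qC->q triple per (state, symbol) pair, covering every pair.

Grow the machine one transition at a time. Run the examples from 0; the earliest place one falls off (shortest prefix, ties alphabetical) gets sent to the lowest-numbered state that keeps every Accept/Reject pair distinguishable — a pair clashes when both reach the same state with identical unread suffix — and to a fresh state only if none does.
a: 0a undefined. 0a->0: no, b/aab meet in 0 with "b" left. Open state 1: 0a->1.
b: 0b undefined. 0b->0: no, c/bc meet in 0 with "c" left. 0b->1: ok.
c: 0c undefined. 0c->0: no, c/cc meet in 0. 0c->1: ok.
aa: 1a undefined. 1a->0: no, b/aab meet in 1. 1a->1: no, cb/aab meet in 1 with "b" left. Open state 2: 1a->2.
ac: 1c undefined. 1c->0: ok.
bb: 1b undefined. 1b->0: no, cb/ac meet in 0. 1b->1: ok.
aaa: 2a undefined. 2a->0: no, aaacab/aab meet in 2 with "b" left. 2a->1: no, cb/ccbaa meet in 1. 2a->2: ok.
aab: 2b undefined. 2b->0: ok.
cac: 2c undefined. 2c->0: ok.
All examples now run through 3 states with every (state, symbol) defined. Accept strings end in {1}, Reject strings end in {0,2}; accept={1}.

states=3 start=0 accept={1} delta: 0a->1 0b->1 0c->1 1a->2 1b->1 1c->0 2a->2 2b->0 2c->0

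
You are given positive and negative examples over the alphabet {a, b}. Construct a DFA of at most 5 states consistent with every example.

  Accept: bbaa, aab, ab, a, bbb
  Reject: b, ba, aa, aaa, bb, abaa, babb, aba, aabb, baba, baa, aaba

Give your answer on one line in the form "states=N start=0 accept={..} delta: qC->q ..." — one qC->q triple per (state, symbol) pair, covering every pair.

Grow the machine one transition at a time. Run the examples from 0; the earliest place one falls off (shortest prefix, ties alphabetical) gets sent to the lowest-numbered state that keeps every Accept/Reject pair distinguishable — a pair clashes when both reach the same state with identical unread suffix — and to a fresh state only if none does.
a: 0a undefined. 0a->0: no, aab/b meet in 0 with "b" left. Open state 1: 0a->1.
b: 0b undefined. 0b->0: no, bbaa/aa meet in 1 with "a" left. 0b->1: no, bbaa/abaa meet in 1 with "baa" left. Open state 2: 0b->2.
aa: 1a undefined. 1a->0: no, aab/b meet in 2. 1a->1: no, a/aa meet in 1. 1a->2: no, aab/bb meet in 2 with "b" left. Open state 3: 1a->3.
ab: 1b undefined. 1b->0: no, a/aba meet in 1. 1b->1: ok.
ba: 2a undefined. 2a->0: no, ab/baa meet in 1. 2a->1: no, ab/ba meet in 1. 2a->2: no, bbb/babb meet in 2 with "bb" left. 2a->3: ok.
bb: 2b undefined. 2b->0: no, bbaa/ba meet in 3. 2b->1: no, bbaa/aaa meet in 3 with "a" left. 2b->2: no, bbaa/aaa meet in 3 with "a" left. 2b->3: ok.
aaa: 3a undefined. 3a->0: ok.
aab: 3b undefined. 3b->0: no, bbaa/baba meet in 1. 3b->1: no, bbaa/babb meet in 1. 3b->2: no, aab/b meet in 2. 3b->3: no, aab/ba meet in 3. Open state 4: 3b->4.
aaba: 4a undefined. 4a->0: ok.
aabb: 4b undefined. 4b->0: ok.
All examples now run through 5 states with every (state, symbol) defined. Accept strings end in {1,4}, Reject strings end in {0,2,3}; accept={1,4}.

states=5 start=0 accept={1,4} delta: 0a->1 0b->2 1a->3 1b->1 2a->3 2b->3 3a->0 3b->4 4a->0 4b->0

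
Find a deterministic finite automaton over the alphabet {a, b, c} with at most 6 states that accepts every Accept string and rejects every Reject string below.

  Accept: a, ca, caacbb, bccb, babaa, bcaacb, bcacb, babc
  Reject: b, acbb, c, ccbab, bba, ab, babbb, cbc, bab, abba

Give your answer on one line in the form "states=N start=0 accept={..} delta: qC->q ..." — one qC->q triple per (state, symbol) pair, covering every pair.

State merging on the prefix tree: take the shortest (then alphabetical) example prefix whose next move is undefined and point that move at state 0, else 1, else 2, ...; a target is out if some Accept/Reject pair would then sit in one state with the same input left (inseparable). If every existing state is out, open a new one.
a: 0a undefined. 0a->0: ok.
b: 0b undefined. 0b->0: no, a/b meet in 0. Open state 1: 0b->1.
c: 0c undefined. 0c->0: no, a/c meet in 0. 0c->1: ok.
ba: 1a undefined. 1a->0: no, caacbb/acbb meet in 1 with "bb" left. 1a->1: no, ca/b meet in 1. Open state 2: 1a->2.
bb: 1b undefined. 1b->0: no, a/bba meet in 0. 1b->1: no, ca/bba meet in 2. 1b->2: ok.
bc: 1c undefined. 1c->0: ok.
bab: 2b undefined. 2b->0: no, a/acbb meet in 0. 2b->1: no, babaa/bba meet in 2 with "a" left. 2b->2: no, ca/acbb meet in 2. Open state 3: 2b->3.
bba: 2a undefined. 2a->0: no, a/bba meet in 0. 2a->1: ok.
cbc: 2c undefined. 2c->0: no, a/cbc meet in 0. 2c->1: ok.
baba: 3a undefined. 3a->0: ok.
babb: 3b undefined. 3b->0: ok.
babc: 3c undefined. 3c->0: ok.
All examples now run through 4 states with every (state, symbol) defined. Accept strings end in {0,2}, Reject strings end in {1,3}; accept={0,2}.

states=4 start=0 accept={0,2} delta: 0a->0 0b->1 0c->1 1a->2 1b->2 1c->0 2a->1 2b->3 2c->1 3a->0 3b->0 3c->0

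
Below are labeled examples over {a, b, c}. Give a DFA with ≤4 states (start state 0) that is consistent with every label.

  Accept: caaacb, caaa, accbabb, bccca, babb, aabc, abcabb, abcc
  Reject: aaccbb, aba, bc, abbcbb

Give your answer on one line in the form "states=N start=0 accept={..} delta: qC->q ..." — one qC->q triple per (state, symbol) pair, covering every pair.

Fold the examples into a partial DFA from state 0: repeatedly fix the first undefined (state, symbol) met by the shortest-then-alphabetical prefix, trying targets in increasing order and rejecting any under which an Accept and a Reject string meet in one state with the same remainder; add a state when all current targets are rejected. Accepting states are where Accept strings end.
a: 0a undefined. 0a->0: no, aabc/bc meet in 0 with "bc" left. Open state 1: 0a->1.
b: 0b undefined. 0b->0: ok.
c: 0c undefined. 0c->0: ok.
aa: 1a undefined. 1a->0: no, aabc/aaccbb meet in 0. 1a->1: ok.
ab: 1b undefined. 1b->0: no, caaa/aba meet in 1. 1b->1: no, caaa/aba meet in 1. Open state 2: 1b->2.
ac: 1c undefined. 1c->0: no, caaacb/aaccbb meet in 0. 1c->1: no, babb/aaccbb meet in 2 with "b" left. 1c->2: ok.
aba: 2a undefined. 2a->0: ok.
abb: 2b undefined. 2b->0: no, caaacb/aba meet in 0. 2b->1: ok.
abc: 2c undefined. 2c->0: no, aabc/aaccbb meet in 0. 2c->1: no, caaacb/aaccbb meet in 1. 2c->2: no, aabc/aaccbb meet in 2. Open state 3: 2c->3.
abca: 3a undefined. 3a->0: no, abcabb/aba meet in 0. 3a->1: ok.
abcc: 3c undefined. 3c->0: no, abcc/aba meet in 0. 3c->1: ok.
accb: 3b undefined. 3b->0: ok.
All examples now run through 4 states with every (state, symbol) defined. Accept strings end in {1,3}, Reject strings end in {0,2}; accept={1,3}.

states=4 start=0 accept={1,3} delta: 0a->1 0b->0 0c->0 1a->1 1b->2 1c->2 2a->0 2b->1 2c->3 3a->1 3b->0 3c->1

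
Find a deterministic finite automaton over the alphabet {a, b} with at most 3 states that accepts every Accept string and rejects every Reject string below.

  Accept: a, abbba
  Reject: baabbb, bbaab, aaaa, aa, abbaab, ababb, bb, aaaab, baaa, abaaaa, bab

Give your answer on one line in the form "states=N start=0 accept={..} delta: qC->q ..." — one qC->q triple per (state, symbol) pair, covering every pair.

State merging on the prefix tree: take the shortest (then alphabetical) example prefix whose next move is undefined and point that move at state 0, else 1, else 2, ...; a target is out if some Accept/Reject pair would then sit in one state with the same input left (inseparable). If every existing state is out, open a new one.
a: 0a undefined. 0a->0: no, a/aaaa meet in 0. Open state 1: 0a->1.
b: 0b undefined. 0b->0: ok.
aa: 1a undefined. 1a->0: no, a/baaa meet in 1. 1a->1: no, a/aaaa meet in 1. Open state 2: 1a->2.
ab: 1b undefined. 1b->0: ok.
aaa: 2a undefined. 2a->0: no, a/aaaa meet in 1. 2a->1: no, a/baaa meet in 1. 2a->2: ok.
baab: 2b undefined. 2b->0: ok.
All examples now run through 3 states with every (state, symbol) defined. Accept strings end in {1}, Reject strings end in {0,2}; accept={1}.

states=3 start=0 accept={1} delta: 0a->1 0b->0 1a->2 1b->0 2a->2 2b->0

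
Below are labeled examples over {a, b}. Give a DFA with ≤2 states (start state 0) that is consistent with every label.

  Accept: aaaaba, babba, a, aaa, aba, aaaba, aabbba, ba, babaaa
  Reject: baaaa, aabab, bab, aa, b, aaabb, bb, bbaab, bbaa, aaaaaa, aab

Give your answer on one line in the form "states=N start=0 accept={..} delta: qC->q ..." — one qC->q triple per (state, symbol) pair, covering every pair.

states=2 start=0 accept={1} delta: 0a->1 0b->0 1a->0 1b->0

State merging on the prefix tree: take the shortest (then alphabetical) example prefix whose next move is undefined and point that move at state 0, else 1, else 2, ...; a target is out if some Accept/Reject pair would then sit in one state with the same input left (inseparable). If every existing state is out, open a new one.
a: 0a undefined. 0a->0: no, a/aa meet in 0. Open state 1: 0a->1.
b: 0b undefined. 0b->0: ok.
aa: 1a undefined. 1a->0: ok.
ab: 1b undefined. 1b->0: ok.
All examples now run through 2 states with every (state, symbol) defined. Accept strings end in {1}, Reject strings end in {0}; accept={1}.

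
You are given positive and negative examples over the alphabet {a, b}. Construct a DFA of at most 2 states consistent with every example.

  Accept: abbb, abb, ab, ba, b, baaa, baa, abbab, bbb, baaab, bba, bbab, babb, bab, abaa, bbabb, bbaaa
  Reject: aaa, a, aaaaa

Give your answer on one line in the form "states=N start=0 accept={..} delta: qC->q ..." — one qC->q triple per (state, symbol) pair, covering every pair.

State merging on the prefix tree: take the shortest (then alphabetical) example prefix whose next move is undefined and point that move at state 0, else 1, else 2, ...; a target is out if some Accept/Reject pair would then sit in one state with the same input left (inseparable). If every existing state is out, open a new one.
a: 0a undefined. 0a->0: ok.
b: 0b undefined. 0b->0: no, abbb/aaa meet in 0. Open state 1: 0b->1.
ba: 1a undefined. 1a->0: no, ba/aaa meet in 0. 1a->1: ok.
bb: 1b undefined. 1b->0: no, abb/aaa meet in 0. 1b->1: ok.
All examples now run through 2 states with every (state, symbol) defined. Accept strings end in {1}, Reject strings end in {0}; accept={1}.

states=2 start=0 accept={1} delta: 0a->0 0b->1 1a->1 1b->1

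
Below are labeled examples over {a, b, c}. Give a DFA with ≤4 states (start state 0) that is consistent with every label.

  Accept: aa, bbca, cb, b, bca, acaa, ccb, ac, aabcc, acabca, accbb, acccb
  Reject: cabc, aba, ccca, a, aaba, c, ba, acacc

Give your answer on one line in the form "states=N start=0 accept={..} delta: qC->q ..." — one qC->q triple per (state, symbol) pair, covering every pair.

Grow the machine one transition at a time. Run the examples from 0; the earliest place one falls off (shortest prefix, ties alphabetical) gets sent to the lowest-numbered state that keeps every Accept/Reject pair distinguishable — a pair clashes when both reach the same state with identical unread suffix — and to a fresh state only if none does.
a: 0a undefined. 0a->0: no, aa/a meet in 0. Open state 1: 0a->1.
b: 0b undefined. 0b->0: ok.
c: 0c undefined. 0c->0: no, bbca/ccca meet in 1. 0c->1: ok.
aa: 1a undefined. 1a->0: ok.
ab: 1b undefined. 1b->0: ok.
ac: 1c undefined. 1c->0: no, aa/ccca meet in 0. 1c->1: no, aa/ccca meet in 0. Open state 2: 1c->2.
aca: 2a undefined. 2a->0: no, acaa/cabc meet in 1. 2a->1: ok.
acc: 2c undefined. 2c->0: no, aa/acacc meet in 0. 2c->1: no, aa/ccca meet in 0. 2c->2: no, ac/acacc meet in 2. Open state 3: 2c->3.
ccb: 2b undefined. 2b->0: ok.
accb: 3b undefined. 3b->0: ok.
accc: 3c undefined. 3c->0: ok.
ccca: 3a undefined. 3a->0: no, aa/ccca meet in 0. 3a->1: ok.
All examples now run through 4 states with every (state, symbol) defined. Accept strings end in {0,2}, Reject strings end in {1,3}; accept={0,2}.

states=4 start=0 accept={0,2} delta: 0a->1 0b->0 0c->1 1a->0 1b->0 1c->2 2a->1 2b->0 2c->3 3a->1 3b->0 3c->0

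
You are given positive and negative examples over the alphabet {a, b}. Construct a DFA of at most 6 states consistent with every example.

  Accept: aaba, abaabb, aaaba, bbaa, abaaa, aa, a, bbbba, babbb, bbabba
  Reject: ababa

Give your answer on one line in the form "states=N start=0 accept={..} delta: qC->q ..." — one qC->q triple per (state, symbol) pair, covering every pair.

Fold the examples into a partial DFA from state 0: repeatedly fix the first undefined (state, symbol) met by the shortest-then-alphabetical prefix, trying targets in increasing order and rejecting any under which an Accept and a Reject string meet in one state with the same remainder; add a state when all current targets are rejected. Accepting states are where Accept strings end.
a: 0a undefined. 0a->0: ok.
b: 0b undefined. 0b->0: no, aaba/ababa meet in 0. Open state 1: 0b->1.
ba: 1a undefined. 1a->0: no, aaba/ababa meet in 0. 1a->1: ok.
bb: 1b undefined. 1b->0: no, bbaa/ababa meet in 0. 1b->1: no, aaba/ababa meet in 1. Open state 2: 1b->2.
bba: 2a undefined. 2a->0: no, bbaa/ababa meet in 0. 2a->1: no, aaba/ababa meet in 1. 2a->2: no, bbaa/ababa meet in 2. Open state 3: 2a->3.
bbb: 2b undefined. 2b->0: ok.
bbaa: 3a undefined. 3a->0: ok.
bbab: 3b undefined. 3b->0: ok.
All examples now run through 4 states with every (state, symbol) defined. Accept strings end in {0,1}, Reject strings end in {3}; accept={0,1}.

states=4 start=0 accept={0,1} delta: 0a->0 0b->1 1a->1 1b->2 2a->3 2b->0 3a->0 3b->0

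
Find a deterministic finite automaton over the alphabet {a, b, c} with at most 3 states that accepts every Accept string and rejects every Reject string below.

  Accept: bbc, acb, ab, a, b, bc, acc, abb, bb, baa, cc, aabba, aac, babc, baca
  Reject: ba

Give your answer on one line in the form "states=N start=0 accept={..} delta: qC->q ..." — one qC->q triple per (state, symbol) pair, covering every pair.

State merging on the prefix tree: take the shortest (then alphabetical) example prefix whose next move is undefined and point that move at state 0, else 1, else 2, ...; a target is out if some Accept/Reject pair would then sit in one state with the same input left (inseparable). If every existing state is out, open a new one.
a: 0a undefined. 0a->0: ok.
b: 0b undefined. 0b->0: no, ab/ba meet in 0. Open state 1: 0b->1.
c: 0c undefined. 0c->0: ok.
ba: 1a undefined. 1a->0: no, a/ba meet in 0. 1a->1: no, acb/ba meet in 1. Open state 2: 1a->2.
bb: 1b undefined. 1b->0: ok.
bc: 1c undefined. 1c->0: ok.
baa: 2a undefined. 2a->0: ok.
bab: 2b undefined. 2b->0: ok.
bac: 2c undefined. 2c->0: ok.
All examples now run through 3 states with every (state, symbol) defined. Accept strings end in {0,1}, Reject strings end in {2}; accept={0,1}.

states=3 start=0 accept={0,1} delta: 0a->0 0b->1 0c->0 1a->2 1b->0 1c->0 2a->0 2b->0 2c->0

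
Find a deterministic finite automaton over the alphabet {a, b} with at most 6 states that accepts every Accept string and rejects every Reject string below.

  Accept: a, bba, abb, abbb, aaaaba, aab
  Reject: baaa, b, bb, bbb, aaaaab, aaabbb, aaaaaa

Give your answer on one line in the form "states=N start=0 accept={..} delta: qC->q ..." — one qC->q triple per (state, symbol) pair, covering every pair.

states=4 start=0 accept={1} delta: 0a->1 0b->0 1a->2 1b->1 2a->3 2b->1 3a->3 3b->0

Grow the machine one transition at a time. Run the examples from 0; the earliest place one falls off (shortest prefix, ties alphabetical) gets sent to the lowest-numbered state that keeps every Accept/Reject pair distinguishable — a pair clashes when both reach the same state with identical unread suffix — and to a fresh state only if none does.
a: 0a undefined. 0a->0: no, a/aaaaaa meet in 0. Open state 1: 0a->1.
b: 0b undefined. 0b->0: ok.
aa: 1a undefined. 1a->0: no, a/baaa meet in 1. 1a->1: no, a/baaa meet in 1. Open state 2: 1a->2.
ab: 1b undefined. 1b->0: no, abb/b meet in 0. 1b->1: ok.
aaa: 2a undefined. 2a->0: no, aab/aaaaab meet in 2 with "b" left. 2a->1: no, a/baaa meet in 1. 2a->2: no, aab/aaaaab meet in 2 with "b" left. Open state 3: 2a->3.
aab: 2b undefined. 2b->0: no, aab/b meet in 0. 2b->1: ok.
aaaa: 3a undefined. 3a->0: no, a/aaaaab meet in 1. 3a->1: no, a/aaaaab meet in 1. 3a->2: no, aaaaba/aaaaaa meet in 2. 3a->3: ok.
aaab: 3b undefined. 3b->0: ok.
All examples now run through 4 states with every (state, symbol) defined. Accept strings end in {1}, Reject strings end in {0,3}; accept={1}.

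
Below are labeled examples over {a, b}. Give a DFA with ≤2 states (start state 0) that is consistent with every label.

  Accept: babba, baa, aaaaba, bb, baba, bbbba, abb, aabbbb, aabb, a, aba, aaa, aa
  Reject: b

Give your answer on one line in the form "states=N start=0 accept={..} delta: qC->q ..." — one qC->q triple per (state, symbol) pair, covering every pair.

states=2 start=0 accept={0} delta: 0a->0 0b->1 1a->0 1b->0

State merging on the prefix tree: take the shortest (then alphabetical) example prefix whose next move is undefined and point that move at state 0, else 1, else 2, ...; a target is out if some Accept/Reject pair would then sit in one state with the same input left (inseparable). If every existing state is out, open a new one.
a: 0a undefined. 0a->0: ok.
b: 0b undefined. 0b->0: no, babba/b meet in 0. Open state 1: 0b->1.
ba: 1a undefined. 1a->0: ok.
bb: 1b undefined. 1b->0: ok.
All examples now run through 2 states with every (state, symbol) defined. Accept strings end in {0}, Reject strings end in {1}; accept={0}.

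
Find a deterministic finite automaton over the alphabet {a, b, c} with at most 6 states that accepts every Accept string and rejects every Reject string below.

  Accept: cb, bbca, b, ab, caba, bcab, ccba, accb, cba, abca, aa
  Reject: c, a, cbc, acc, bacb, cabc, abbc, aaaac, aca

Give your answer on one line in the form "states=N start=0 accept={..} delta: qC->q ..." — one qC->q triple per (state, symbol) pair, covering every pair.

states=4 start=0 accept={0,2} delta: 0a->1 0b->0 0c->1 1a->2 1b->2 1c->3 2a->0 2b->2 2c->1 3a->1 3b->1 3c->1

Fold the examples into a partial DFA from state 0: repeatedly fix the first undefined (state, symbol) met by the shortest-then-alphabetical prefix, trying targets in increasing order and rejecting any under which an Accept and a Reject string meet in one state with the same remainder; add a state when all current targets are rejected. Accepting states are where Accept strings end.
a: 0a undefined. 0a->0: no, aa/a meet in 0. Open state 1: 0a->1.
b: 0b undefined. 0b->0: ok.
c: 0c undefined. 0c->0: no, cb/c meet in 0. 0c->1: ok.
aa: 1a undefined. 1a->0: no, caba/c meet in 1. 1a->1: no, bbca/c meet in 1. Open state 2: 1a->2.
ab: 1b undefined. 1b->0: no, cba/c meet in 1. 1b->1: no, cb/c meet in 1. 1b->2: ok.
ac: 1c undefined. 1c->0: no, b/bacb meet in 0. 1c->1: no, cb/bacb meet in 2. 1c->2: no, bcab/bacb meet in 2 with "b" left. Open state 3: 1c->3.
aaa: 2a undefined. 2a->0: ok.
abb: 2b undefined. 2b->0: no, caba/c meet in 1. 2b->1: no, bcab/c meet in 1. 2b->2: ok.
abc: 2c undefined. 2c->0: no, b/cbc meet in 0. 2c->1: ok.
aca: 3a undefined. 3a->0: no, b/aca meet in 0. 3a->1: ok.
acc: 3c undefined. 3c->0: no, b/acc meet in 0. 3c->1: ok.
ccb: 3b undefined. 3b->0: no, b/bacb meet in 0. 3b->1: ok.
All examples now run through 4 states with every (state, symbol) defined. Accept strings end in {0,2}, Reject strings end in {1,3}; accept={0,2}.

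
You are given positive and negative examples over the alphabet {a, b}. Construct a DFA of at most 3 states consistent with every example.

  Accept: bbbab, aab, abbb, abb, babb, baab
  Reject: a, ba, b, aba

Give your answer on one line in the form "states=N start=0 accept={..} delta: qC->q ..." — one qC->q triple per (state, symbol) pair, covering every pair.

Fold the examples into a partial DFA from state 0: repeatedly fix the first undefined (state, symbol) met by the shortest-then-alphabetical prefix, trying targets in increasing order and rejecting any under which an Accept and a Reject string meet in one state with the same remainder; add a state when all current targets are rejected. Accepting states are where Accept strings end.
a: 0a undefined. 0a->0: no, aab/b meet in 0 with "b" left. Open state 1: 0a->1.
b: 0b undefined. 0b->0: ok.
aa: 1a undefined. 1a->0: no, aab/b meet in 0. 1a->1: ok.
ab: 1b undefined. 1b->0: no, bbbab/b meet in 0. 1b->1: no, bbbab/a meet in 1. Open state 2: 1b->2.
aba: 2a undefined. 2a->0: ok.
abb: 2b undefined. 2b->0: no, abbb/b meet in 0. 2b->1: no, abb/a meet in 1. 2b->2: ok.
All examples now run through 3 states with every (state, symbol) defined. Accept strings end in {2}, Reject strings end in {0,1}; accept={2}.

states=3 start=0 accept={2} delta: 0a->1 0b->0 1a->1 1b->2 2a->0 2b->2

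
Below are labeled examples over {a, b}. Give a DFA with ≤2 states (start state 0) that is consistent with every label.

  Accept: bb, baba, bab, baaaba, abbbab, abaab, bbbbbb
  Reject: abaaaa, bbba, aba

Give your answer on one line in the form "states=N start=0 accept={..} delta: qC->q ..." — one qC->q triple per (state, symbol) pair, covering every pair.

states=2 start=0 accept={0} delta: 0a->0 0b->1 1a->1 1b->0

Grow the machine one transition at a time. Run the examples from 0; the earliest place one falls off (shortest prefix, ties alphabetical) gets sent to the lowest-numbered state that keeps every Accept/Reject pair distinguishable — a pair clashes when both reach the same state with identical unread suffix — and to a fresh state only if none does.
a: 0a undefined. 0a->0: ok.
b: 0b undefined. 0b->0: no, bb/abaaaa meet in 0. Open state 1: 0b->1.
ba: 1a undefined. 1a->0: no, baba/abaaaa meet in 0. 1a->1: ok.
bb: 1b undefined. 1b->0: ok.
All examples now run through 2 states with every (state, symbol) defined. Accept strings end in {0}, Reject strings end in {1}; accept={0}.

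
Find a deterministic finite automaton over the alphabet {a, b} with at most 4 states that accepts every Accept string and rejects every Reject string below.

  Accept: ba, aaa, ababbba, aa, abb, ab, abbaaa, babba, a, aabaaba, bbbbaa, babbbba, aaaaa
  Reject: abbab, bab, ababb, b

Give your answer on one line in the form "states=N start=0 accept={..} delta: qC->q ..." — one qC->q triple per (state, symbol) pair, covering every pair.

Grow the machine one transition at a time. Run the examples from 0; the earliest place one falls off (shortest prefix, ties alphabetical) gets sent to the lowest-numbered state that keeps every Accept/Reject pair distinguishable — a pair clashes when both reach the same state with identical unread suffix — and to a fresh state only if none does.
a: 0a undefined. 0a->0: no, ab/b meet in 0 with "b" left. Open state 1: 0a->1.
b: 0b undefined. 0b->0: no, ab/bab meet in 1 with "b" left. 0b->1: no, a/b meet in 1. Open state 2: 0b->2.
aa: 1a undefined. 1a->0: ok.
ab: 1b undefined. 1b->0: no, abb/ababb meet in 2. 1b->1: ok.
ba: 2a undefined. 2a->0: ok.
bb: 2b undefined. 2b->0: no, ba/ababb meet in 0. 2b->1: no, aaa/ababb meet in 1. 2b->2: ok.
All examples now run through 3 states with every (state, symbol) defined. Accept strings end in {0,1}, Reject strings end in {2}; accept={0,1}.

states=3 start=0 accept={0,1} delta: 0a->1 0b->2 1a->0 1b->1 2a->0 2b->2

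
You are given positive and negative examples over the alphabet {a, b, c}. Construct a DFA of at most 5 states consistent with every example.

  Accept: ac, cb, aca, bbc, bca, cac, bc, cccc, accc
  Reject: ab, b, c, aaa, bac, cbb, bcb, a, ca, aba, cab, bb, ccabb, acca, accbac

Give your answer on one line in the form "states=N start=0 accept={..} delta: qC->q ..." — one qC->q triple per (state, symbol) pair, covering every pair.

states=5 start=0 accept={3,4} delta: 0a->1 0b->1 0c->2 1a->0 1b->1 1c->3 2a->1 2b->3 2c->1 3a->3 3b->0 3c->4 4a->0 4b->1 4c->3

Fold the examples into a partial DFA from state 0: repeatedly fix the first undefined (state, symbol) met by the shortest-then-alphabetical prefix, trying targets in increasing order and rejecting any under which an Accept and a Reject string meet in one state with the same remainder; add a state when all current targets are rejected. Accepting states are where Accept strings end.
a: 0a undefined. 0a->0: no, ac/c meet in 0 with "c" left. Open state 1: 0a->1.
b: 0b undefined. 0b->0: no, ac/bac meet in 1 with "c" left. 0b->1: ok.
c: 0c undefined. 0c->0: no, cb/b meet in 1. 0c->1: no, cb/ab meet in 1 with "b" left. Open state 2: 0c->2.
aa: 1a undefined. 1a->0: ok.
ab: 1b undefined. 1b->0: no, bbc/c meet in 2. 1b->1: ok.
ac: 1c undefined. 1c->0: no, ac/aba meet in 0. 1c->1: no, ac/ab meet in 1. 1c->2: no, ac/c meet in 2. Open state 3: 1c->3.
ca: 2a undefined. 2a->0: no, cac/c meet in 2. 2a->1: ok.
cb: 2b undefined. 2b->0: no, cb/aba meet in 0. 2b->1: no, cb/ab meet in 1. 2b->2: no, cb/c meet in 2. 2b->3: ok.
cc: 2c undefined. 2c->0: no, cccc/aba meet in 0. 2c->1: ok.
aca: 3a undefined. 3a->0: no, aca/aba meet in 0. 3a->1: no, aca/ab meet in 1. 3a->2: no, aca/c meet in 2. 3a->3: ok.
acc: 3c undefined. 3c->0: no, cccc/aba meet in 0. 3c->1: no, cccc/ab meet in 1. 3c->2: no, cccc/c meet in 2. 3c->3: no, ac/acca meet in 3. Open state 4: 3c->4.
bcb: 3b undefined. 3b->0: ok.
acca: 4a undefined. 4a->0: ok.
accb: 4b undefined. 4b->0: no, ac/accbac meet in 3. 4b->1: ok.
accc: 4c undefined. 4c->0: no, accc/cbb meet in 0. 4c->1: no, accc/ab meet in 1. 4c->2: no, accc/c meet in 2. 4c->3: ok.
All examples now run through 5 states with every (state, symbol) defined. Accept strings end in {3,4}, Reject strings end in {0,1,2}; accept={3,4}.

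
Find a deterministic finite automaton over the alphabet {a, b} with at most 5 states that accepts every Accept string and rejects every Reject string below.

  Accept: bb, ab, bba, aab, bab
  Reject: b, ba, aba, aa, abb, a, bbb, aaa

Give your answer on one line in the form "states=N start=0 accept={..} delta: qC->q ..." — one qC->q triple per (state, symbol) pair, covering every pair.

states=4 start=0 accept={0,3} delta: 0a->1 0b->2 1a->1 1b->0 2a->1 2b->3 3a->0 3b->1

Fold the examples into a partial DFA from state 0: repeatedly fix the first undefined (state, symbol) met by the shortest-then-alphabetical prefix, trying targets in increasing order and rejecting any under which an Accept and a Reject string meet in one state with the same remainder; add a state when all current targets are rejected. Accepting states are where Accept strings end.
a: 0a undefined. 0a->0: no, bb/abb meet in 0 with "bb" left. Open state 1: 0a->1.
b: 0b undefined. 0b->0: no, bb/b meet in 0. 0b->1: no, bba/aba meet in 1 with "ba" left. Open state 2: 0b->2.
aa: 1a undefined. 1a->0: no, aab/b meet in 2. 1a->1: ok.
ab: 1b undefined. 1b->0: ok.
ba: 2a undefined. 2a->0: no, ab/ba meet in 0. 2a->1: ok.
bb: 2b undefined. 2b->0: no, bba/ba meet in 1. 2b->1: no, bb/ba meet in 1. 2b->2: no, bb/b meet in 2. Open state 3: 2b->3.
bba: 3a undefined. 3a->0: ok.
bbb: 3b undefined. 3b->0: no, ab/bbb meet in 0. 3b->1: ok.
All examples now run through 4 states with every (state, symbol) defined. Accept strings end in {0,3}, Reject strings end in {1,2}; accept={0,3}.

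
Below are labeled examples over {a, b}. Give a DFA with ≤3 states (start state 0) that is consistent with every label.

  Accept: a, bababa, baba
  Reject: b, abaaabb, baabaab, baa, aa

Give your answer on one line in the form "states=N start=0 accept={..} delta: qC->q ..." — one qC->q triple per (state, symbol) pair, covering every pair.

Grow the machine one transition at a time. Run the examples from 0; the earliest place one falls off (shortest prefix, ties alphabetical) gets sent to the lowest-numbered state that keeps every Accept/Reject pair distinguishable — a pair clashes when both reach the same state with identical unread suffix — and to a fresh state only if none does.
a: 0a undefined. 0a->0: no, a/aa meet in 0. Open state 1: 0a->1.
b: 0b undefined. 0b->0: ok.
aa: 1a undefined. 1a->0: ok.
ab: 1b undefined. 1b->0: ok.
All examples now run through 2 states with every (state, symbol) defined. Accept strings end in {1}, Reject strings end in {0}; accept={1}.

states=2 start=0 accept={1} delta: 0a->1 0b->0 1a->0 1b->0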